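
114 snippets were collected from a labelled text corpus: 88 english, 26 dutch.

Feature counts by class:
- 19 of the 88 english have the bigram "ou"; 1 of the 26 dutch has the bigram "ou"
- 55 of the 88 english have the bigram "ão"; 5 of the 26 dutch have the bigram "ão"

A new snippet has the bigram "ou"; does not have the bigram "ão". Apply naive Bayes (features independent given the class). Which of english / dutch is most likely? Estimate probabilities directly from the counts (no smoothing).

english: (88/114) × (19/88) × (33/88) = 0.0625
dutch: (26/114) × (1/26) × (21/26) ≈ 0.00708502
Highest score → english.

english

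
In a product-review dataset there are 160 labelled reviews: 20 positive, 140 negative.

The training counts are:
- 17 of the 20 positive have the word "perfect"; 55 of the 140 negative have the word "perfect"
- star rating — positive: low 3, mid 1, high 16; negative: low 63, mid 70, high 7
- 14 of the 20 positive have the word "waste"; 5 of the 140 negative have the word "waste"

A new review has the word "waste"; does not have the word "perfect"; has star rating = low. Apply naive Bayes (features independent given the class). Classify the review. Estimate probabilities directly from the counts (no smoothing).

negative

positive: (20/160) × (3/20) × (3/20) × (14/20) = 0.00196875
negative: (140/160) × (85/140) × (63/140) × (5/140) ≈ 0.00853795
Highest score → negative.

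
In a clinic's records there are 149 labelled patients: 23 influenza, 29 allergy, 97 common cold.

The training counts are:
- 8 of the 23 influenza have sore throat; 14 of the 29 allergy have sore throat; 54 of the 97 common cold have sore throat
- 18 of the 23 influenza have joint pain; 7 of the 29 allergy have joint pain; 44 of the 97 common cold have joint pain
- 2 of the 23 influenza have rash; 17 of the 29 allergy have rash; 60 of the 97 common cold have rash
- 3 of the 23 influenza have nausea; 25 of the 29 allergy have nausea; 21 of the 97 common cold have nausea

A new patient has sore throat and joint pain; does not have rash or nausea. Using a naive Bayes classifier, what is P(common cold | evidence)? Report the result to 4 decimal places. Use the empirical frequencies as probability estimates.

influenza: (23/149) × (8/23) × (18/23) × (21/23) × (20/23) ≈ 0.0333612
allergy: (29/149) × (14/29) × (7/29) × (12/29) × (4/29) ≈ 0.00129446
common cold: (97/149) × (54/97) × (44/97) × (37/97) × (76/97) ≈ 0.0491315
P(common cold | x) = 0.0491315 / 0.08378716 ≈ 0.5864

0.5864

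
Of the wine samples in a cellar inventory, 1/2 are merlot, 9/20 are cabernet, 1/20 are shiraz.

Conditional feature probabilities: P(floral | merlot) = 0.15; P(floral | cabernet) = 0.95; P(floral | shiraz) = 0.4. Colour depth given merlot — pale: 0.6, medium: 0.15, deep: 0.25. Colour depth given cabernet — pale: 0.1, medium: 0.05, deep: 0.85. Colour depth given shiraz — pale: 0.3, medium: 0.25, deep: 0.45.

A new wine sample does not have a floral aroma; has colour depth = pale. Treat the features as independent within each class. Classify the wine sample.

merlot

merlot: 0.5 × (1−0.15) × 0.6 = 0.255
cabernet: 0.45 × (1−0.95) × 0.1 = 0.00225
shiraz: 0.05 × (1−0.4) × 0.3 = 0.009
Highest score → merlot.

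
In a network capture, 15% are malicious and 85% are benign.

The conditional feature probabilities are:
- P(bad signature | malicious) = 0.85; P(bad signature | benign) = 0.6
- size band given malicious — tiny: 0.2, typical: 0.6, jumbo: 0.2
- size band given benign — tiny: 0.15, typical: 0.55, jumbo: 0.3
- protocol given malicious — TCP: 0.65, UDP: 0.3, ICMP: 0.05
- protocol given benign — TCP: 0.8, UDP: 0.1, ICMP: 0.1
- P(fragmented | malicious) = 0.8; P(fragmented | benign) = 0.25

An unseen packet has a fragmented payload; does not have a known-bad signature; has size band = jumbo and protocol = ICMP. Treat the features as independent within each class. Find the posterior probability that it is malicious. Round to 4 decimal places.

0.0659

malicious: 0.15 × (1−0.85) × 0.2 × 0.05 × 0.8 = 0.00018
benign: 0.85 × (1−0.6) × 0.3 × 0.1 × 0.25 = 0.00255
P(malicious | x) = 0.00018 / 0.00273 ≈ 0.0659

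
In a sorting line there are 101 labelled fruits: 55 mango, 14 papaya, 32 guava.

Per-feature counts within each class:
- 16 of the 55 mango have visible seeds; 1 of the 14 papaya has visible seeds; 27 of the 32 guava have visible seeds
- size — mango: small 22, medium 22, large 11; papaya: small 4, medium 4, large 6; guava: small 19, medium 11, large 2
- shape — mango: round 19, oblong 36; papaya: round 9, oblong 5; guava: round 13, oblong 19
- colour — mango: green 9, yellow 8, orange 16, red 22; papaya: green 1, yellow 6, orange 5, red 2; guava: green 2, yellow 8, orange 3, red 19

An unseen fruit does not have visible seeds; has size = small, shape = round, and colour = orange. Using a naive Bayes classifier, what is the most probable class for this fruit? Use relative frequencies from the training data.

mango: (55/101) × (39/55) × (22/55) × (19/55) × (16/55) ≈ 0.0155221
papaya: (14/101) × (13/14) × (4/14) × (9/14) × (5/14) ≈ 0.00844326
guava: (32/101) × (5/32) × (19/32) × (13/32) × (3/32) ≈ 0.00111948
Highest score → mango.

mango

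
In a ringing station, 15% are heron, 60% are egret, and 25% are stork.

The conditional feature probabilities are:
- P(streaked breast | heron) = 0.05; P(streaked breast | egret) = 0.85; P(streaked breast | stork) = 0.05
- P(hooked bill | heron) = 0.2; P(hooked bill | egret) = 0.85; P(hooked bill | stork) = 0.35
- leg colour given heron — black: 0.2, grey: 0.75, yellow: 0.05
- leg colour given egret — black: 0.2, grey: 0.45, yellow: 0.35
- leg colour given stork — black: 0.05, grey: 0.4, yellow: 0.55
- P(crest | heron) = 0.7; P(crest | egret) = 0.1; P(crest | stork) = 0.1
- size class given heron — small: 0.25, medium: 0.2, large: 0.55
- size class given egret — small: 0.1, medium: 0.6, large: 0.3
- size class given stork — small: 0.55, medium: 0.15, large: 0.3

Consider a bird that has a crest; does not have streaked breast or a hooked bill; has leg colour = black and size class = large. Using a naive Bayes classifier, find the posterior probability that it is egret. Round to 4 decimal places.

heron: 0.15 × (1−0.05) × (1−0.2) × 0.2 × 0.7 × 0.55 = 0.008778
egret: 0.6 × (1−0.85) × (1−0.85) × 0.2 × 0.1 × 0.3 = 0.000081
stork: 0.25 × (1−0.05) × (1−0.35) × 0.05 × 0.1 × 0.3 = 0.0002315625
P(egret | x) = 0.000081 / 0.0090905625 ≈ 0.0089

0.0089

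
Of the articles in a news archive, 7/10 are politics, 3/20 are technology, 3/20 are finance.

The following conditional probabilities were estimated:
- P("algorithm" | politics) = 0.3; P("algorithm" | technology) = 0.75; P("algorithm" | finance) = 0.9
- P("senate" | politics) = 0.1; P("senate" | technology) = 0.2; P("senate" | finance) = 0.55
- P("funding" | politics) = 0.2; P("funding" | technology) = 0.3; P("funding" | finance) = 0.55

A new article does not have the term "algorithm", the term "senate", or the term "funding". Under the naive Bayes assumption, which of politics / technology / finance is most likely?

politics

politics: 0.7 × (1−0.3) × (1−0.1) × (1−0.2) = 0.3528
technology: 0.15 × (1−0.75) × (1−0.2) × (1−0.3) = 0.021
finance: 0.15 × (1−0.9) × (1−0.55) × (1−0.55) = 0.0030375
Highest score → politics.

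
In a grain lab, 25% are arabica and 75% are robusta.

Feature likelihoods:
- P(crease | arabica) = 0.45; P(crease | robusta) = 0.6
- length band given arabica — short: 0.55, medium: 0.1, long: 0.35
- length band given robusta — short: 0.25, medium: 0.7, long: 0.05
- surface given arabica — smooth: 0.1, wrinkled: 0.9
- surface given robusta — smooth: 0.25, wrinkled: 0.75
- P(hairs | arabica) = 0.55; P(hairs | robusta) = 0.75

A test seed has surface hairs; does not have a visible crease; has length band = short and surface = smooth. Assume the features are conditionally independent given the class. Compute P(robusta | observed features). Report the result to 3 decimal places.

0.772

arabica: 0.25 × (1−0.45) × 0.55 × 0.1 × 0.55 = 0.004159375
robusta: 0.75 × (1−0.6) × 0.25 × 0.25 × 0.75 = 0.0140625
P(robusta | x) = 0.0140625 / 0.018221875 ≈ 0.772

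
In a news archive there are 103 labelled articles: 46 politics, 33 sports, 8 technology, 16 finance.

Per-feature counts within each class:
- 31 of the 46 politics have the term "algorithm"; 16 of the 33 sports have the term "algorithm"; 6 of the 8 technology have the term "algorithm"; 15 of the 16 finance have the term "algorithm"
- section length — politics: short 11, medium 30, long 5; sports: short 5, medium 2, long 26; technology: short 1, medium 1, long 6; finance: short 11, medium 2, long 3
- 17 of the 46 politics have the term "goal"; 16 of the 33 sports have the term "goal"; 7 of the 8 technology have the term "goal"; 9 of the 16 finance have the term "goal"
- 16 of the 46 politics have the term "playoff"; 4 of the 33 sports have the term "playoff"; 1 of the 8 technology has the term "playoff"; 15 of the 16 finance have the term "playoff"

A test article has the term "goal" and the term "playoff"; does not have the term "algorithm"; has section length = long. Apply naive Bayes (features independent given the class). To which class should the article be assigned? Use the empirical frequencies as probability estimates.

sports

politics: (46/103) × (15/46) × (5/46) × (17/46) × (16/46) ≈ 0.00203479
sports: (33/103) × (17/33) × (26/33) × (16/33) × (4/33) ≈ 0.00764228
technology: (8/103) × (2/8) × (6/8) × (7/8) × (1/8) ≈ 0.00159284
finance: (16/103) × (1/16) × (3/16) × (9/16) × (15/16) ≈ 0.00095997
Highest score → sports.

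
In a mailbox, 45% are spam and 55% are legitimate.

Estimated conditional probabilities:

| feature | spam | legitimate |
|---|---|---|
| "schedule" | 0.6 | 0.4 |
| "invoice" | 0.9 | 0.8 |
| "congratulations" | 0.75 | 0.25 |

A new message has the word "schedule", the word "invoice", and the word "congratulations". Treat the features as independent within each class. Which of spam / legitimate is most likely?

spam

spam: 0.45 × 0.6 × 0.9 × 0.75 = 0.18225
legitimate: 0.55 × 0.4 × 0.8 × 0.25 = 0.044
Highest score → spam.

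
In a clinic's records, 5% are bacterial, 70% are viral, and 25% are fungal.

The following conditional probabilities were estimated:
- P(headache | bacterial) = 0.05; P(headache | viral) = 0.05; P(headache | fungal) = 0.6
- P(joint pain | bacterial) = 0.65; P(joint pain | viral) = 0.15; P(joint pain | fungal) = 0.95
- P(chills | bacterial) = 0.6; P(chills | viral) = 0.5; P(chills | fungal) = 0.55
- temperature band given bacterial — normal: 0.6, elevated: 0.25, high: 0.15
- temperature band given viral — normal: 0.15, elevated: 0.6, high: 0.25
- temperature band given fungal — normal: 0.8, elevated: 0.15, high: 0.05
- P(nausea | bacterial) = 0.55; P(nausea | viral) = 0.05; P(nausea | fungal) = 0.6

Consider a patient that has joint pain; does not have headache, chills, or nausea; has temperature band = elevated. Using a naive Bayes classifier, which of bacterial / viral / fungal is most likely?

bacterial: 0.05 × (1−0.05) × 0.65 × (1−0.6) × 0.25 × (1−0.55) = 0.001389375
viral: 0.7 × (1−0.05) × 0.15 × (1−0.5) × 0.6 × (1−0.05) = 0.02842875
fungal: 0.25 × (1−0.6) × 0.95 × (1−0.55) × 0.15 × (1−0.6) = 0.002565
Highest score → viral.

viral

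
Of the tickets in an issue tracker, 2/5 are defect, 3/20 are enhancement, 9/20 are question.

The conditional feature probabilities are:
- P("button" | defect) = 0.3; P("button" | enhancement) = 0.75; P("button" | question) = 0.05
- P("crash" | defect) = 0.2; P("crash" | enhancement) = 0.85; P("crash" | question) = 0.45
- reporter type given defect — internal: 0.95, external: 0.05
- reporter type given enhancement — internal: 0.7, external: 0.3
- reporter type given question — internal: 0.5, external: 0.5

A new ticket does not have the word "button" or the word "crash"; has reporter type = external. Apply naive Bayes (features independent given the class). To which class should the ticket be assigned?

defect: 0.4 × (1−0.3) × (1−0.2) × 0.05 = 0.0112
enhancement: 0.15 × (1−0.75) × (1−0.85) × 0.3 = 0.0016875
question: 0.45 × (1−0.05) × (1−0.45) × 0.5 = 0.1175625
Highest score → question.

question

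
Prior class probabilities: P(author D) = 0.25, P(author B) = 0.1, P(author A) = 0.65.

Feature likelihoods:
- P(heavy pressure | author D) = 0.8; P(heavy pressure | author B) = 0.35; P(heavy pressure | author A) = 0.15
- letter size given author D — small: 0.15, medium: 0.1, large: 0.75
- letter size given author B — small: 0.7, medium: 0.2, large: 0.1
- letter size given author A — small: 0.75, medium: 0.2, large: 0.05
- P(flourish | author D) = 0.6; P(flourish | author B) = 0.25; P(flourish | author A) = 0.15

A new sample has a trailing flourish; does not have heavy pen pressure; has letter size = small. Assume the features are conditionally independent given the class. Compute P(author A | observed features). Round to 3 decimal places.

0.797

author D: 0.25 × (1−0.8) × 0.15 × 0.6 = 0.0045
author B: 0.1 × (1−0.35) × 0.7 × 0.25 = 0.011375
author A: 0.65 × (1−0.15) × 0.75 × 0.15 = 0.06215625
P(author A | x) = 0.06215625 / 0.07803125 ≈ 0.797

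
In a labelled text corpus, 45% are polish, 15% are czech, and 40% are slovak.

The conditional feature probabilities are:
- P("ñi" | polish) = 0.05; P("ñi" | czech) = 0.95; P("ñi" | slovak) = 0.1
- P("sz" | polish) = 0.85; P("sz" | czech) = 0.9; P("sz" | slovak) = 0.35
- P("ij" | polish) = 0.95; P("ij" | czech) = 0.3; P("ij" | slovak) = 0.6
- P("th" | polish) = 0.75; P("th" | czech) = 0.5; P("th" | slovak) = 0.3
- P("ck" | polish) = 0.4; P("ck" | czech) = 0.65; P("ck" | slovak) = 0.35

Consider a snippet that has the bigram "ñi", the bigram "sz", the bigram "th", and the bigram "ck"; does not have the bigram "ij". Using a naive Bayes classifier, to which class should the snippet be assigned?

czech

polish: 0.45 × 0.05 × 0.85 × (1−0.95) × 0.75 × 0.4 = 0.000286875
czech: 0.15 × 0.95 × 0.9 × (1−0.3) × 0.5 × 0.65 = 0.029176875
slovak: 0.4 × 0.1 × 0.35 × (1−0.6) × 0.3 × 0.35 = 0.000588
Highest score → czech.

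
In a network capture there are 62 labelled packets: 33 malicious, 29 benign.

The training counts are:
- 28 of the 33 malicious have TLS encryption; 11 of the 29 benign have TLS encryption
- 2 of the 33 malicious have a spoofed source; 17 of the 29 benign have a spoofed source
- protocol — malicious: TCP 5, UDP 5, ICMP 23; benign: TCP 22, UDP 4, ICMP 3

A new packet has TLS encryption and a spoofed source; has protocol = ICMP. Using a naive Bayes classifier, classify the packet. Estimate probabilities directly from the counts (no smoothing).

malicious: (33/62) × (28/33) × (2/33) × (23/33) ≈ 0.0190764
benign: (29/62) × (11/29) × (17/29) × (3/29) ≈ 0.0107591
Highest score → malicious.

malicious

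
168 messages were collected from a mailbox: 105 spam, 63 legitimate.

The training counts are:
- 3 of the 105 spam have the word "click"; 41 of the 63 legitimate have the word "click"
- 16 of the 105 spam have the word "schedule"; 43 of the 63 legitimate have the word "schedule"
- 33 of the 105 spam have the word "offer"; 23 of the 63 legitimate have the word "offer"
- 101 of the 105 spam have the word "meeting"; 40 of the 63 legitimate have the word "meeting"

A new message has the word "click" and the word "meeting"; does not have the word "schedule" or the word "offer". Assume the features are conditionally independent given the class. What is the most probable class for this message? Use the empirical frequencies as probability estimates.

spam: (105/168) × (3/105) × (89/105) × (72/105) × (101/105) ≈ 0.00998362
legitimate: (63/168) × (41/63) × (20/63) × (40/63) × (40/63) ≈ 0.0312322
Highest score → legitimate.

legitimate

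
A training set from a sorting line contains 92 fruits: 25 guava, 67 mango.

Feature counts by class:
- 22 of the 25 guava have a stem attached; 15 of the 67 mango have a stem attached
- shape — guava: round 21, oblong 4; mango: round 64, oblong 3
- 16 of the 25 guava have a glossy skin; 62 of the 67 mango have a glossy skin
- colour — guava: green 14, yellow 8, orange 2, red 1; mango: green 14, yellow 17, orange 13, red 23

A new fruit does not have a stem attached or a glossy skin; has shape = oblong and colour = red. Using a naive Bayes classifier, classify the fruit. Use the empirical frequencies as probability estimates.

mango

guava: (25/92) × (3/25) × (4/25) × (9/25) × (1/25) ≈ 0.0000751304
mango: (67/92) × (52/67) × (3/67) × (5/67) × (23/67) ≈ 0.000648351
Highest score → mango.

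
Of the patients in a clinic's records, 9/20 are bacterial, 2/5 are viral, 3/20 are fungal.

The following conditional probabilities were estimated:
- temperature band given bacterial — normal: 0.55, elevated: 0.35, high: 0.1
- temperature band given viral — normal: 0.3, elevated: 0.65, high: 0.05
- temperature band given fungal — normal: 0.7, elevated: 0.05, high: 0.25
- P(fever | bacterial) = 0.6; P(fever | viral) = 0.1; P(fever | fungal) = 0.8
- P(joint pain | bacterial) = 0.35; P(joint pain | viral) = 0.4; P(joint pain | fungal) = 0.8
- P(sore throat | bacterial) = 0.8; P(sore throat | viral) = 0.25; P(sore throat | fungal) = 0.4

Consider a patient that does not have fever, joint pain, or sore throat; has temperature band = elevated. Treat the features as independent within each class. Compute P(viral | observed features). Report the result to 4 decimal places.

0.9264

bacterial: 0.45 × 0.35 × (1−0.6) × (1−0.35) × (1−0.8) = 0.00819
viral: 0.4 × 0.65 × (1−0.1) × (1−0.4) × (1−0.25) = 0.1053
fungal: 0.15 × 0.05 × (1−0.8) × (1−0.8) × (1−0.4) = 0.00018
P(viral | x) = 0.1053 / 0.11367 ≈ 0.9264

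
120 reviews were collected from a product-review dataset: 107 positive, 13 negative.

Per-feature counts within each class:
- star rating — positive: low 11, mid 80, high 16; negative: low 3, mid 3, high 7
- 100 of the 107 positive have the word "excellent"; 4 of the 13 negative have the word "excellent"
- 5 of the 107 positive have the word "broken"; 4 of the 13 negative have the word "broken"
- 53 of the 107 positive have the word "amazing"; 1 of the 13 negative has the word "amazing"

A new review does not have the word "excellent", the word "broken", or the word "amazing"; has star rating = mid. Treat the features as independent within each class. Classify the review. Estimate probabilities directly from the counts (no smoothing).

positive

positive: (107/120) × (80/107) × (7/107) × (102/107) × (54/107) ≈ 0.0209821
negative: (13/120) × (3/13) × (9/13) × (9/13) × (12/13) ≈ 0.0110605
Highest score → positive.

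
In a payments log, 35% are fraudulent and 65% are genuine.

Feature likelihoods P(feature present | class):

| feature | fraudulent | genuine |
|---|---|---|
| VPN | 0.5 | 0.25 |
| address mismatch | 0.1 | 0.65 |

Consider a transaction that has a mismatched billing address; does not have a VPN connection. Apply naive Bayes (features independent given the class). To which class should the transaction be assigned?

fraudulent: 0.35 × (1−0.5) × 0.1 = 0.0175
genuine: 0.65 × (1−0.25) × 0.65 = 0.316875
Highest score → genuine.

genuine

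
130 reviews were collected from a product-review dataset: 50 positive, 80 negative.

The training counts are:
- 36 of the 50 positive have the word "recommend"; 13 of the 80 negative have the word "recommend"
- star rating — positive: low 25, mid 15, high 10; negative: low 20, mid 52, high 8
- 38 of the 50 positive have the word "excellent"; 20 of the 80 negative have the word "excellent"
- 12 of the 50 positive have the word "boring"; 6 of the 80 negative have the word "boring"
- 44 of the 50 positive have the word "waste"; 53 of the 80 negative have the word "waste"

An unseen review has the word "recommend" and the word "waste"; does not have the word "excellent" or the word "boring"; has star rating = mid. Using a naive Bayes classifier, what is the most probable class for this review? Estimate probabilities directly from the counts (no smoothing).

negative

positive: (50/130) × (36/50) × (15/50) × (12/50) × (38/50) × (44/50) ≈ 0.0133348
negative: (80/130) × (13/80) × (52/80) × (60/80) × (74/80) × (53/80) = 0.029874609375
Highest score → negative.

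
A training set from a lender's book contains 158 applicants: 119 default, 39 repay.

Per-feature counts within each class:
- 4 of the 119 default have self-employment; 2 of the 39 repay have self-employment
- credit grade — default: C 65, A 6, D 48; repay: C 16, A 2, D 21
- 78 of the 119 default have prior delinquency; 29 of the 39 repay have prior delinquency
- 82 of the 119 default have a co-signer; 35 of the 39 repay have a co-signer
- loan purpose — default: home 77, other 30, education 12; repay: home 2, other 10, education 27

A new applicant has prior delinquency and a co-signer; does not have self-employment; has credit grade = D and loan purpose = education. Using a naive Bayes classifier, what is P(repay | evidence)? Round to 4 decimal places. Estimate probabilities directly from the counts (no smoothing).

0.8133

default: (119/158) × (115/119) × (48/119) × (78/119) × (82/119) × (12/119) ≈ 0.0133716
repay: (39/158) × (37/39) × (21/39) × (29/39) × (35/39) × (27/39) ≈ 0.0582553
P(repay | x) = 0.0582553 / 0.0716269 ≈ 0.8133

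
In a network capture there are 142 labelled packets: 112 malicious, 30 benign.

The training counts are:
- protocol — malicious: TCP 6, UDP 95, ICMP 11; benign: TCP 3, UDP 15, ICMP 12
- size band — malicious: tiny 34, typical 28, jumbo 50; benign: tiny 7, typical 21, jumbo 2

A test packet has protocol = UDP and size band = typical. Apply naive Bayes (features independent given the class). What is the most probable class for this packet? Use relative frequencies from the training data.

malicious

malicious: (112/142) × (95/112) × (28/112) ≈ 0.167254
benign: (30/142) × (15/30) × (21/30) ≈ 0.0739437
Highest score → malicious.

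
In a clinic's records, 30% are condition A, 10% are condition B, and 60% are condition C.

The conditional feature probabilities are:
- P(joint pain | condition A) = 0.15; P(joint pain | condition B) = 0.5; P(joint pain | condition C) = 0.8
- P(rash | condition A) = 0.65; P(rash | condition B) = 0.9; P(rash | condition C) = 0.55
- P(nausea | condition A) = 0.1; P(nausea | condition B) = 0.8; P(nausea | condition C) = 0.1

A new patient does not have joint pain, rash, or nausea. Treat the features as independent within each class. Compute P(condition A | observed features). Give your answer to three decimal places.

condition A: 0.3 × (1−0.15) × (1−0.65) × (1−0.1) = 0.080325
condition B: 0.1 × (1−0.5) × (1−0.9) × (1−0.8) = 0.001
condition C: 0.6 × (1−0.8) × (1−0.55) × (1−0.1) = 0.0486
P(condition A | x) = 0.080325 / 0.129925 ≈ 0.618

0.618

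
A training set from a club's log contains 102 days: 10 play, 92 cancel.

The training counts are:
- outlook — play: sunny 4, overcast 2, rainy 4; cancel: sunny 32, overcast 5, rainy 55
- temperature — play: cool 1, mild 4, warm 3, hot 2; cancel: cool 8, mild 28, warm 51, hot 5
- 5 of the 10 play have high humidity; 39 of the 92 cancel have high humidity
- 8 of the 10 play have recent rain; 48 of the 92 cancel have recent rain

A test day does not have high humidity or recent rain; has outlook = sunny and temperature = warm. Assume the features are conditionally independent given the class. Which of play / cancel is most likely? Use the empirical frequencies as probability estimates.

cancel

play: (10/102) × (4/10) × (3/10) × (5/10) × (2/10) ≈ 0.00117647
cancel: (92/102) × (32/92) × (51/92) × (53/92) × (44/92) ≈ 0.0479165
Highest score → cancel.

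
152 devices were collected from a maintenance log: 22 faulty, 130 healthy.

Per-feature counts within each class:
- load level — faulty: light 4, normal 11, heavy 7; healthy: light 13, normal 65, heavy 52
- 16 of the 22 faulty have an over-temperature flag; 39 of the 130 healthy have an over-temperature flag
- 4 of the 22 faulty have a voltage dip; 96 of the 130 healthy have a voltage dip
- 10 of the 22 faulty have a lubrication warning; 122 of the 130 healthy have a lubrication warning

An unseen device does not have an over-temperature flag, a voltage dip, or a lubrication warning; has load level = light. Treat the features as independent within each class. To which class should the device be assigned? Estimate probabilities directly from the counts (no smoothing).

faulty: (22/152) × (4/22) × (6/22) × (18/22) × (12/22) ≈ 0.00320297
healthy: (130/152) × (13/130) × (91/130) × (34/130) × (8/130) ≈ 0.000963563
Highest score → faulty.

faulty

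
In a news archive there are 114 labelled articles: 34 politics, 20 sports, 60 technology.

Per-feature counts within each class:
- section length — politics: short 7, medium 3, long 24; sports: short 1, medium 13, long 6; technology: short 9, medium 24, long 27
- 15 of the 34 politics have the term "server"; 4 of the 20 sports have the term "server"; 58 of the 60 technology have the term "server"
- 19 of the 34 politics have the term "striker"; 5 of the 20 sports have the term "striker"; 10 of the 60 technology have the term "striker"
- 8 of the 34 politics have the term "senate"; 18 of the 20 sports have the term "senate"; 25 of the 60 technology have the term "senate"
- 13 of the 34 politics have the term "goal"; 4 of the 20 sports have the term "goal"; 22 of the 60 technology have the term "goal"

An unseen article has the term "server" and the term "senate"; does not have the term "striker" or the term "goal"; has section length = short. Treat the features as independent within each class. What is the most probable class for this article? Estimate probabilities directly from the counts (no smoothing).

politics: (34/114) × (7/34) × (15/34) × (15/34) × (8/34) × (21/34) ≈ 0.00173688
sports: (20/114) × (1/20) × (4/20) × (15/20) × (18/20) × (16/20) ≈ 0.000947368
technology: (60/114) × (9/60) × (58/60) × (50/60) × (25/60) × (38/60) ≈ 0.0167824
Highest score → technology.

technology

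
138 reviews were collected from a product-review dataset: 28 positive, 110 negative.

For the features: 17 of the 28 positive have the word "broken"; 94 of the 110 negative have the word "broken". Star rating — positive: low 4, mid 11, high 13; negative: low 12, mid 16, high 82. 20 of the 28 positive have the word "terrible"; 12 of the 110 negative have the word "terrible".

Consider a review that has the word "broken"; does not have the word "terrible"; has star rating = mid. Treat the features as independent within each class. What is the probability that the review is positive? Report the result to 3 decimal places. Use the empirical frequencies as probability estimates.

0.135

positive: (28/138) × (17/28) × (11/28) × (8/28) ≈ 0.0138273
negative: (110/138) × (94/110) × (16/110) × (98/110) ≈ 0.0882693
P(positive | x) = 0.0138273 / 0.1020966 ≈ 0.135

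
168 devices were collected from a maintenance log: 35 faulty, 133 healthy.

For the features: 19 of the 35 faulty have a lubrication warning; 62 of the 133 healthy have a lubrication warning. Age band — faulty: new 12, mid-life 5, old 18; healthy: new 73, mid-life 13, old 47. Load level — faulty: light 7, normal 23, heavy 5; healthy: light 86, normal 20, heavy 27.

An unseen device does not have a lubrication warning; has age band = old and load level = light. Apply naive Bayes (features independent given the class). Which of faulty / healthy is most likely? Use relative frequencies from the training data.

healthy

faulty: (35/168) × (16/35) × (18/35) × (7/35) ≈ 0.00979592
healthy: (133/168) × (71/133) × (47/133) × (86/133) ≈ 0.09657
Highest score → healthy.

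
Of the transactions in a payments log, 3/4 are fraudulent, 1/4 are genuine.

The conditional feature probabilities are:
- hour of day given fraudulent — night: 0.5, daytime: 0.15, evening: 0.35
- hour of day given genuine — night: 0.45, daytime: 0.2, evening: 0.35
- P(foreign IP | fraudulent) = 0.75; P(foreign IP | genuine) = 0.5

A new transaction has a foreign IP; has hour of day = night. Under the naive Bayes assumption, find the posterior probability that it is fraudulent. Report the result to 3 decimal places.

fraudulent: 0.75 × 0.5 × 0.75 = 0.28125
genuine: 0.25 × 0.45 × 0.5 = 0.05625
P(fraudulent | x) = 0.28125 / 0.3375 ≈ 0.833

0.833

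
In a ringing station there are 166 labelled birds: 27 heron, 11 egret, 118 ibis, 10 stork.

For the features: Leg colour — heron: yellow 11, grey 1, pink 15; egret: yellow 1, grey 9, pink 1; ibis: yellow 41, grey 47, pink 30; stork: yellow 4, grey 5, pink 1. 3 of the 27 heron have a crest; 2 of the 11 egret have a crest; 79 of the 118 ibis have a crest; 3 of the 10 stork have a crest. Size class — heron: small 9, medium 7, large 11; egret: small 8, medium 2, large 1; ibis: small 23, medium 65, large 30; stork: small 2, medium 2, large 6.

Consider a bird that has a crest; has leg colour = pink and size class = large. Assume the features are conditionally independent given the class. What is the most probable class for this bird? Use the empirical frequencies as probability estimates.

ibis

heron: (27/166) × (15/27) × (3/27) × (11/27) ≈ 0.00409044
egret: (11/166) × (1/11) × (2/11) × (1/11) ≈ 0.0000995718
ibis: (118/166) × (30/118) × (79/118) × (30/118) ≈ 0.0307608
stork: (10/166) × (1/10) × (3/10) × (6/10) ≈ 0.00108434
Highest score → ibis.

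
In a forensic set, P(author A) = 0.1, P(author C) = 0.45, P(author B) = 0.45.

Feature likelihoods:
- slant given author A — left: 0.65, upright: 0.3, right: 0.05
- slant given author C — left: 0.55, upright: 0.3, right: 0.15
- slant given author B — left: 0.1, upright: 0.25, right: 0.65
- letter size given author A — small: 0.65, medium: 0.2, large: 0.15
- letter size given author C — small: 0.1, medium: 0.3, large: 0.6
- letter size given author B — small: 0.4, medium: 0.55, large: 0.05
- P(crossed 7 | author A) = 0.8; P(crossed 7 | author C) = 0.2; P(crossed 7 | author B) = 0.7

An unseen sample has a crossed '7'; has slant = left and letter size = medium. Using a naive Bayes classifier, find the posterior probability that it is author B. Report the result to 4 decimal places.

0.4069

author A: 0.1 × 0.65 × 0.2 × 0.8 = 0.0104
author C: 0.45 × 0.55 × 0.3 × 0.2 = 0.01485
author B: 0.45 × 0.1 × 0.55 × 0.7 = 0.017325
P(author B | x) = 0.017325 / 0.042575 ≈ 0.4069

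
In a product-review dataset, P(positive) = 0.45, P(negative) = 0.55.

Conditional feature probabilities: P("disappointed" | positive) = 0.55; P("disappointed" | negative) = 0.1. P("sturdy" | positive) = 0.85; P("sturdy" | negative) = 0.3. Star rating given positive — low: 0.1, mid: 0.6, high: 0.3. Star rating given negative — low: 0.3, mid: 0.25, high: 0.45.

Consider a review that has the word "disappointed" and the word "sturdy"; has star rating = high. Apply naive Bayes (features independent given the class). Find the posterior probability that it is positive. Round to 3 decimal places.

0.895

positive: 0.45 × 0.55 × 0.85 × 0.3 = 0.0631125
negative: 0.55 × 0.1 × 0.3 × 0.45 = 0.007425
P(positive | x) = 0.0631125 / 0.0705375 ≈ 0.895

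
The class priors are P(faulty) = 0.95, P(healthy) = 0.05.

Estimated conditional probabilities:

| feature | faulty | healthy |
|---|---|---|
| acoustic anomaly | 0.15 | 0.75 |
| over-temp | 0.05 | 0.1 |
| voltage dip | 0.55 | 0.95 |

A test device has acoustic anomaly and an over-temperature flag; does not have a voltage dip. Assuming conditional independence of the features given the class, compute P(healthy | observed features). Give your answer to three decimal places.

0.055

faulty: 0.95 × 0.15 × 0.05 × (1−0.55) = 0.00320625
healthy: 0.05 × 0.75 × 0.1 × (1−0.95) = 0.0001875
P(healthy | x) = 0.0001875 / 0.00339375 ≈ 0.055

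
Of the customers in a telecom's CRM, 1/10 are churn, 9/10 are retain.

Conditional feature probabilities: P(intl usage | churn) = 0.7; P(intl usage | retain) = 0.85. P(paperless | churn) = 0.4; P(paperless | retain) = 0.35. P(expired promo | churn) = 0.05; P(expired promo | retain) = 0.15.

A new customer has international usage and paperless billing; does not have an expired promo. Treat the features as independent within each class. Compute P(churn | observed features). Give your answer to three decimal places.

0.105

churn: 0.1 × 0.7 × 0.4 × (1−0.05) = 0.0266
retain: 0.9 × 0.85 × 0.35 × (1−0.15) = 0.2275875
P(churn | x) = 0.0266 / 0.2541875 ≈ 0.105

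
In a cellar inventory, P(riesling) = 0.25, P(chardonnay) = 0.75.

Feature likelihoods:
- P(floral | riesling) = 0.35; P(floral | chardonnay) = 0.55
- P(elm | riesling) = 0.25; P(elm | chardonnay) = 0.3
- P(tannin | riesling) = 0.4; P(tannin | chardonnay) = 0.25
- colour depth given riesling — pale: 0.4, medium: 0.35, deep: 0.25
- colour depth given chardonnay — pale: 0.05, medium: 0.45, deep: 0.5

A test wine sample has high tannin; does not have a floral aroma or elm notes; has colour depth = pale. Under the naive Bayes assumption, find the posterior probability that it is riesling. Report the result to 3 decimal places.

0.868

riesling: 0.25 × (1−0.35) × (1−0.25) × 0.4 × 0.4 = 0.0195
chardonnay: 0.75 × (1−0.55) × (1−0.3) × 0.25 × 0.05 = 0.002953125
P(riesling | x) = 0.0195 / 0.022453125 ≈ 0.868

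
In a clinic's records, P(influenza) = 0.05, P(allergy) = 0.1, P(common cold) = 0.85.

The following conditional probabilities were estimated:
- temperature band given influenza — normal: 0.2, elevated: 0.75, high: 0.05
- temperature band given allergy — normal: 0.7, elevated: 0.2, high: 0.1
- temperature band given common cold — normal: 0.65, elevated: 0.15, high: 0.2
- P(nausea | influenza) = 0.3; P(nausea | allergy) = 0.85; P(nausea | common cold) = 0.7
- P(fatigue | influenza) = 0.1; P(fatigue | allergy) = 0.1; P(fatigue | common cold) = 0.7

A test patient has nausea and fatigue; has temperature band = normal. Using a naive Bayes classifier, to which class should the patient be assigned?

common cold

influenza: 0.05 × 0.2 × 0.3 × 0.1 = 0.0003
allergy: 0.1 × 0.7 × 0.85 × 0.1 = 0.00595
common cold: 0.85 × 0.65 × 0.7 × 0.7 = 0.270725
Highest score → common cold.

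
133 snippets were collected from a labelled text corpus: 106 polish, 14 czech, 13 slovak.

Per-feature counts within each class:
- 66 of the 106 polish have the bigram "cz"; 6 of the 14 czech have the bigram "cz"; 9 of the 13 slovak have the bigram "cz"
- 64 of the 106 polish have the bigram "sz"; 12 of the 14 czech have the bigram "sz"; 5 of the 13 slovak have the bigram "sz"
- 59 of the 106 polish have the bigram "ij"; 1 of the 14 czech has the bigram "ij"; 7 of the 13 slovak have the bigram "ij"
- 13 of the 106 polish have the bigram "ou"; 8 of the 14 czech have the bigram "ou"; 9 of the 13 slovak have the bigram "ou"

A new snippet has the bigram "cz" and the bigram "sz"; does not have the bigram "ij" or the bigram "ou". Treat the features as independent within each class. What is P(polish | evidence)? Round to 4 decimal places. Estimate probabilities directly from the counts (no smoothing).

0.8593

polish: (106/133) × (66/106) × (64/106) × (47/106) × (93/106) ≈ 0.116556
czech: (14/133) × (6/14) × (12/14) × (13/14) × (6/14) ≈ 0.0153883
slovak: (13/133) × (9/13) × (5/13) × (6/13) × (4/13) ≈ 0.00369609
P(polish | x) = 0.116556 / 0.13564039 ≈ 0.8593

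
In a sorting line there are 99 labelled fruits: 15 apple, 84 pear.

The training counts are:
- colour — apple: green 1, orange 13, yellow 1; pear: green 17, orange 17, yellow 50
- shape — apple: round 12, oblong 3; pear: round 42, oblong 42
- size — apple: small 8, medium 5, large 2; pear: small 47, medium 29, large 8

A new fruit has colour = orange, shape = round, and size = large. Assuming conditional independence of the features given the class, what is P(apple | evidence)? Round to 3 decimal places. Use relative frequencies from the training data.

0.631

apple: (15/99) × (13/15) × (12/15) × (2/15) ≈ 0.0140067
pear: (84/99) × (17/84) × (42/84) × (8/84) ≈ 0.00817701
P(apple | x) = 0.0140067 / 0.02218371 ≈ 0.631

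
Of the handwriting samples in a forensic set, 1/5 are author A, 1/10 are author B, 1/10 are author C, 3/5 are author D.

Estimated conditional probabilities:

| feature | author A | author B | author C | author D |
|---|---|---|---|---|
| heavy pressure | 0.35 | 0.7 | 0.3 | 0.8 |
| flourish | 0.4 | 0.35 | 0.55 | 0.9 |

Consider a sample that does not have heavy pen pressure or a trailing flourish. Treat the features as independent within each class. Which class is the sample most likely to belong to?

author A

author A: 0.2 × (1−0.35) × (1−0.4) = 0.078
author B: 0.1 × (1−0.7) × (1−0.35) = 0.0195
author C: 0.1 × (1−0.3) × (1−0.55) = 0.0315
author D: 0.6 × (1−0.8) × (1−0.9) = 0.012
Highest score → author A.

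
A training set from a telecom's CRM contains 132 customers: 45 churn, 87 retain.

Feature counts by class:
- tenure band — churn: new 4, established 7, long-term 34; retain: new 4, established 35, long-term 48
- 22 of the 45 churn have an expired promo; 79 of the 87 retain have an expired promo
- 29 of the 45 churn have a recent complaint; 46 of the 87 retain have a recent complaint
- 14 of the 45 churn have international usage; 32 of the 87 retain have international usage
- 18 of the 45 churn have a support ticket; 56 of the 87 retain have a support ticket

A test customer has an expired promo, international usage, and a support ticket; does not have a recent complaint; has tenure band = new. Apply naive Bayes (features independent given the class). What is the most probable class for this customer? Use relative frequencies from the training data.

retain

churn: (45/132) × (4/45) × (22/45) × (16/45) × (14/45) × (18/45) ≈ 0.00065551
retain: (87/132) × (4/87) × (79/87) × (41/87) × (32/87) × (56/87) ≈ 0.00307014
Highest score → retain.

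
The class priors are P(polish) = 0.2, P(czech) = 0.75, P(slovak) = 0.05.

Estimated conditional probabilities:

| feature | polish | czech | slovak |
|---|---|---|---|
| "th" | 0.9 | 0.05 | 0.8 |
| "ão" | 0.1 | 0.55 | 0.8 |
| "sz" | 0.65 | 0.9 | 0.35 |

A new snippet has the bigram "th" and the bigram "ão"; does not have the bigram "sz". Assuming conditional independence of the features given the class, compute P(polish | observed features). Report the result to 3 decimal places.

polish: 0.2 × 0.9 × 0.1 × (1−0.65) = 0.0063
czech: 0.75 × 0.05 × 0.55 × (1−0.9) = 0.0020625
slovak: 0.05 × 0.8 × 0.8 × (1−0.35) = 0.0208
P(polish | x) = 0.0063 / 0.0291625 ≈ 0.216

0.216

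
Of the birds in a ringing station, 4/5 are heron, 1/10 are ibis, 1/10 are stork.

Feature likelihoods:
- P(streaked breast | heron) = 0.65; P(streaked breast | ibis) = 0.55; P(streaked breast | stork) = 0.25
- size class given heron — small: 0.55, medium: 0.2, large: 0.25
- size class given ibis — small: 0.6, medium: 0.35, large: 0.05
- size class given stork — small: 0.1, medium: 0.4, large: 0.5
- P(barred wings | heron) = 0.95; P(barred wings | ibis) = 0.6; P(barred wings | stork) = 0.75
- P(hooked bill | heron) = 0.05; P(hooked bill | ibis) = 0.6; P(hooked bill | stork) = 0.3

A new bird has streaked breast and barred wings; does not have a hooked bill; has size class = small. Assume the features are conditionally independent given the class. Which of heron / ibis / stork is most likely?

heron

heron: 0.8 × 0.65 × 0.55 × 0.95 × (1−0.05) = 0.258115
ibis: 0.1 × 0.55 × 0.6 × 0.6 × (1−0.6) = 0.00792
stork: 0.1 × 0.25 × 0.1 × 0.75 × (1−0.3) = 0.0013125
Highest score → heron.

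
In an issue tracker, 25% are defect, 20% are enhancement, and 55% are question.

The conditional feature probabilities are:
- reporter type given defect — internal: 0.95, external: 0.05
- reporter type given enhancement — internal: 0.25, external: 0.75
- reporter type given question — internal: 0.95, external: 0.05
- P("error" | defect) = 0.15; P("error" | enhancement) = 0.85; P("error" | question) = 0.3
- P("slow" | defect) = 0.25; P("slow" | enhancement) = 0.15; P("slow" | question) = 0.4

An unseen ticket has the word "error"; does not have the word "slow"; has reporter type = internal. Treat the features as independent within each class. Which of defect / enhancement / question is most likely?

question

defect: 0.25 × 0.95 × 0.15 × (1−0.25) = 0.02671875
enhancement: 0.2 × 0.25 × 0.85 × (1−0.15) = 0.036125
question: 0.55 × 0.95 × 0.3 × (1−0.4) = 0.09405
Highest score → question.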